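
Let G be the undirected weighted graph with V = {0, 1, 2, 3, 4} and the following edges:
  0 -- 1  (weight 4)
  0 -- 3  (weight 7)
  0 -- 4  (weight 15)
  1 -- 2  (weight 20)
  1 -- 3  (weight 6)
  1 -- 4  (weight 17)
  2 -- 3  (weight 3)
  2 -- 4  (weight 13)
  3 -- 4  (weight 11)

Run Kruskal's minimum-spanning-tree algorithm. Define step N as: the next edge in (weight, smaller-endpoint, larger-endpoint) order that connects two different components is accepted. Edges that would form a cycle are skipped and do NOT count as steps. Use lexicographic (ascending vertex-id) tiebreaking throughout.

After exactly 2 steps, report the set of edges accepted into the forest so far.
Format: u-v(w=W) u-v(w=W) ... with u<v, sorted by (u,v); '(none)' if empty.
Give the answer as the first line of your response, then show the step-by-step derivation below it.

0-1(w=4) 2-3(w=3)

step 1: add edge 2-3 (w=3); MST = {2-3(w=3)}
step 2: add edge 0-1 (w=4); MST = {0-1(w=4) 2-3(w=3)}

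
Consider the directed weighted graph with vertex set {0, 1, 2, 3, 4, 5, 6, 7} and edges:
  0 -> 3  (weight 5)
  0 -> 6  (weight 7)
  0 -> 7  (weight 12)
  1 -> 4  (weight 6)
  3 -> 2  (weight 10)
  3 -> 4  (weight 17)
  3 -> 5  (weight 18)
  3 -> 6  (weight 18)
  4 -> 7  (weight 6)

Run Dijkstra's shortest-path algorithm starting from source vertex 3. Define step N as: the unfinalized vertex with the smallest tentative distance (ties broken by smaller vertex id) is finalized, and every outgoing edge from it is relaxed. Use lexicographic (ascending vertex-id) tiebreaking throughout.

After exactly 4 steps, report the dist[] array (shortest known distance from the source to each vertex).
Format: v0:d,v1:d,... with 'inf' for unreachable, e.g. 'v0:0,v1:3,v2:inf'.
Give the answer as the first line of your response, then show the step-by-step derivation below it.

v0:inf,v1:inf,v2:10,v3:0,v4:17,v5:18,v6:18,v7:23

step 1: dist = v0:inf,v1:inf,v2:10,v3:0,v4:17,v5:18,v6:18,v7:inf
step 2: dist = v0:inf,v1:inf,v2:10,v3:0,v4:17,v5:18,v6:18,v7:inf
step 3: dist = v0:inf,v1:inf,v2:10,v3:0,v4:17,v5:18,v6:18,v7:23
step 4: dist = v0:inf,v1:inf,v2:10,v3:0,v4:17,v5:18,v6:18,v7:23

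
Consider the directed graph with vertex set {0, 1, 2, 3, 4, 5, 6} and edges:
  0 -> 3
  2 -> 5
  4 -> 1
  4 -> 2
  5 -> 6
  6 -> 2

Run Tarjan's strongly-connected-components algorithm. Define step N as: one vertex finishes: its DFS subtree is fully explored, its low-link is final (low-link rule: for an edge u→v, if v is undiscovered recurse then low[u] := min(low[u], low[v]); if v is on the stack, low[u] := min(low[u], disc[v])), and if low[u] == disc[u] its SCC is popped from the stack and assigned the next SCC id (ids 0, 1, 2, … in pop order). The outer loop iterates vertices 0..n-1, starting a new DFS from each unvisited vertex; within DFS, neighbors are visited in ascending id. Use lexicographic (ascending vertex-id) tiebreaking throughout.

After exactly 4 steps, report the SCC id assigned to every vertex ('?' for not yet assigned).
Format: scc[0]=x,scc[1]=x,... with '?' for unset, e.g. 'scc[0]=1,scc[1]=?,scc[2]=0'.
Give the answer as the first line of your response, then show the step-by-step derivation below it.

scc[0]=1,scc[1]=2,scc[2]=?,scc[3]=0,scc[4]=?,scc[5]=?,scc[6]=?

step 1: low=(low[0]=0,low[1]=?,low[2]=?,low[3]=1,low[4]=?,low[5]=?,low[6]=?); scc=(scc[0]=?,scc[1]=?,scc[2]=?,scc[3]=0,scc[4]=?,scc[5]=?,scc[6]=?)
step 2: low=(low[0]=0,low[1]=?,low[2]=?,low[3]=1,low[4]=?,low[5]=?,low[6]=?); scc=(scc[0]=1,scc[1]=?,scc[2]=?,scc[3]=0,scc[4]=?,scc[5]=?,scc[6]=?)
step 3: low=(low[0]=0,low[1]=2,low[2]=?,low[3]=1,low[4]=?,low[5]=?,low[6]=?); scc=(scc[0]=1,scc[1]=2,scc[2]=?,scc[3]=0,scc[4]=?,scc[5]=?,scc[6]=?)
step 4: low=(low[0]=0,low[1]=2,low[2]=3,low[3]=1,low[4]=?,low[5]=4,low[6]=3); scc=(scc[0]=1,scc[1]=2,scc[2]=?,scc[3]=0,scc[4]=?,scc[5]=?,scc[6]=?)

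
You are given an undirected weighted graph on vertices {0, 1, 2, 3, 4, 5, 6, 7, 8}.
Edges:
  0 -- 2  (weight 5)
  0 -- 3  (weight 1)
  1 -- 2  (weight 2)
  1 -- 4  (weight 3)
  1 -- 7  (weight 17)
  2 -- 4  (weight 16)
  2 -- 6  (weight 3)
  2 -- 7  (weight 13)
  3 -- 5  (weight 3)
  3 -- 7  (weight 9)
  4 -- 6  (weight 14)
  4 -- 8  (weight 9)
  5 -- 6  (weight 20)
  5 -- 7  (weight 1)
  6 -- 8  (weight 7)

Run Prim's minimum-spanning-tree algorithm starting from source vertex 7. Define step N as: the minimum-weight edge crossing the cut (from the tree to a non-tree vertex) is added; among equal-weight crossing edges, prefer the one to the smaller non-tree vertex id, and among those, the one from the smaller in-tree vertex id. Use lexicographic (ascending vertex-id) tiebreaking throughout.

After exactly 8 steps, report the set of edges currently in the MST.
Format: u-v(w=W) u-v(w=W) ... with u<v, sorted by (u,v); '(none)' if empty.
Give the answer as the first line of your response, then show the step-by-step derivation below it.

0-2(w=5) 0-3(w=1) 1-2(w=2) 1-4(w=3) 2-6(w=3) 3-5(w=3) 5-7(w=1) 6-8(w=7)

step 1: add edge 5-7 (w=1); MST = {5-7(w=1)}
step 2: add edge 3-5 (w=3); MST = {3-5(w=3) 5-7(w=1)}
step 3: add edge 0-3 (w=1); MST = {0-3(w=1) 3-5(w=3) 5-7(w=1)}
step 4: add edge 0-2 (w=5); MST = {0-2(w=5) 0-3(w=1) 3-5(w=3) 5-7(w=1)}
step 5: add edge 1-2 (w=2); MST = {0-2(w=5) 0-3(w=1) 1-2(w=2) 3-5(w=3) 5-7(w=1)}
step 6: add edge 1-4 (w=3); MST = {0-2(w=5) 0-3(w=1) 1-2(w=2) 1-4(w=3) 3-5(w=3) 5-7(w=1)}
step 7: add edge 2-6 (w=3); MST = {0-2(w=5) 0-3(w=1) 1-2(w=2) 1-4(w=3) 2-6(w=3) 3-5(w=3) 5-7(w=1)}
step 8: add edge 6-8 (w=7); MST = {0-2(w=5) 0-3(w=1) 1-2(w=2) 1-4(w=3) 2-6(w=3) 3-5(w=3) 5-7(w=1) 6-8(w=7)}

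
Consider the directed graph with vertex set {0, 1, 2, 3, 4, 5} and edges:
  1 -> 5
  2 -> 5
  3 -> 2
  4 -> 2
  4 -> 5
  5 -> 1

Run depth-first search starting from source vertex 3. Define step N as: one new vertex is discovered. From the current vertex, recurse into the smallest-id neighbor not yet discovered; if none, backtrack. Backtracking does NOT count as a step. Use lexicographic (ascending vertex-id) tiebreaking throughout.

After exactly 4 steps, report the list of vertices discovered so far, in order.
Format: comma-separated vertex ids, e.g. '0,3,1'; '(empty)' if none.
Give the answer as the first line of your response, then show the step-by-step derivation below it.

3,2,5,1

step 1: discover 3; path=3; order=3
step 2: discover 2; path=3>2; order=3,2
step 3: discover 5; path=3>2>5; order=3,2,5
step 4: discover 1; path=3>2>5>1; order=3,2,5,1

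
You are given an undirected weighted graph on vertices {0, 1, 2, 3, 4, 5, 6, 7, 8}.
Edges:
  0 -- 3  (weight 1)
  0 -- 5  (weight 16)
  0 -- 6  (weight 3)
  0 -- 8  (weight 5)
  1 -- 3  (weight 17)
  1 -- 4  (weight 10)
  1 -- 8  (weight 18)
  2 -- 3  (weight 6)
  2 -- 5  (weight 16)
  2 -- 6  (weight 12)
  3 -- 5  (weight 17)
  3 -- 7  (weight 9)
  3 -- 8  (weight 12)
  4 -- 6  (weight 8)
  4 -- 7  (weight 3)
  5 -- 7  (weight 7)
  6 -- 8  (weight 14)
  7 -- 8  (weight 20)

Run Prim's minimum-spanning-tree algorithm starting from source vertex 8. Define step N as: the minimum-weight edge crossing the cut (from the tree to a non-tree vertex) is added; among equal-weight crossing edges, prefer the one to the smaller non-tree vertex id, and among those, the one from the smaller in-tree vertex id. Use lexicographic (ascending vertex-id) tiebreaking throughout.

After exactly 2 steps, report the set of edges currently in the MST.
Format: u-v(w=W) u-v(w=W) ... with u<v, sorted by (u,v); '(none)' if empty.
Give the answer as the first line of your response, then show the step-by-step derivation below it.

0-3(w=1) 0-8(w=5)

step 1: add edge 0-8 (w=5); MST = {0-8(w=5)}
step 2: add edge 0-3 (w=1); MST = {0-3(w=1) 0-8(w=5)}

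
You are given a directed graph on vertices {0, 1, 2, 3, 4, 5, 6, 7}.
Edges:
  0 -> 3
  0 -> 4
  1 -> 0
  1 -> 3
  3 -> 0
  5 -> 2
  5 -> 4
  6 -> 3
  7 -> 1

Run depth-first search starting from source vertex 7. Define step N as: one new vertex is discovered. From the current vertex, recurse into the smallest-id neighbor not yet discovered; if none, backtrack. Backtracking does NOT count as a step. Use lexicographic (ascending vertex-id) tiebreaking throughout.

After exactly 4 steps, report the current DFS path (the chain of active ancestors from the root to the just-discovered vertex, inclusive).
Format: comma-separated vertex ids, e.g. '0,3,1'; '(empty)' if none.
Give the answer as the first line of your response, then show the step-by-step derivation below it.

7,1,0,3

step 1: discover 7; path=7; order=7
step 2: discover 1; path=7>1; order=7,1
step 3: discover 0; path=7>1>0; order=7,1,0
step 4: discover 3; path=7>1>0>3; order=7,1,0,3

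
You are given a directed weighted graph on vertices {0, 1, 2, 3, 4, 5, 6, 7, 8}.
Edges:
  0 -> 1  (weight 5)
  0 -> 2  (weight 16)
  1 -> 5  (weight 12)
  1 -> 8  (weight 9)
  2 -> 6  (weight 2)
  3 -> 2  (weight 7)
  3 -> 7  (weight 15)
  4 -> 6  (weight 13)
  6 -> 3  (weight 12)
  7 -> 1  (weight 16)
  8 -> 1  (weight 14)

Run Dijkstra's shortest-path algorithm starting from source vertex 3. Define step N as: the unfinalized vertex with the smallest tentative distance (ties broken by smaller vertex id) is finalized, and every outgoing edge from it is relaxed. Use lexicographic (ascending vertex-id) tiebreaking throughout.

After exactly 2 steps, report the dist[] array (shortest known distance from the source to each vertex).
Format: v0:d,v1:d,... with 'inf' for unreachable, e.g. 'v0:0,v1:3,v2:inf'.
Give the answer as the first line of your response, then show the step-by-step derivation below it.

v0:inf,v1:inf,v2:7,v3:0,v4:inf,v5:inf,v6:9,v7:15,v8:inf

step 1: dist = v0:inf,v1:inf,v2:7,v3:0,v4:inf,v5:inf,v6:inf,v7:15,v8:inf
step 2: dist = v0:inf,v1:inf,v2:7,v3:0,v4:inf,v5:inf,v6:9,v7:15,v8:inf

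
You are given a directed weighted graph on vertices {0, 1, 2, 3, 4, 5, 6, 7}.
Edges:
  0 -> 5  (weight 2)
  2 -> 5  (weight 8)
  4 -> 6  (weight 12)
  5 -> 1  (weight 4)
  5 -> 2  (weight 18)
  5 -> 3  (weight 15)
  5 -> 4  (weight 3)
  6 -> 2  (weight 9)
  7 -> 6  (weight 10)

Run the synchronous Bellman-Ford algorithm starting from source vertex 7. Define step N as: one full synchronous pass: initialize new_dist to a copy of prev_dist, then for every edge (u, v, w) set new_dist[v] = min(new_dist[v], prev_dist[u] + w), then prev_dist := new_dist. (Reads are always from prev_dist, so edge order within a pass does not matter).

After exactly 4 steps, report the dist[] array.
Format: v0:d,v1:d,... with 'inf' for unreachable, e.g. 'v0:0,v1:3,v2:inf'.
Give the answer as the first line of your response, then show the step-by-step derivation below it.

v0:inf,v1:31,v2:19,v3:42,v4:30,v5:27,v6:10,v7:0

step 1: dist = v0:inf,v1:inf,v2:inf,v3:inf,v4:inf,v5:inf,v6:10,v7:0
step 2: dist = v0:inf,v1:inf,v2:19,v3:inf,v4:inf,v5:inf,v6:10,v7:0
step 3: dist = v0:inf,v1:inf,v2:19,v3:inf,v4:inf,v5:27,v6:10,v7:0
step 4: dist = v0:inf,v1:31,v2:19,v3:42,v4:30,v5:27,v6:10,v7:0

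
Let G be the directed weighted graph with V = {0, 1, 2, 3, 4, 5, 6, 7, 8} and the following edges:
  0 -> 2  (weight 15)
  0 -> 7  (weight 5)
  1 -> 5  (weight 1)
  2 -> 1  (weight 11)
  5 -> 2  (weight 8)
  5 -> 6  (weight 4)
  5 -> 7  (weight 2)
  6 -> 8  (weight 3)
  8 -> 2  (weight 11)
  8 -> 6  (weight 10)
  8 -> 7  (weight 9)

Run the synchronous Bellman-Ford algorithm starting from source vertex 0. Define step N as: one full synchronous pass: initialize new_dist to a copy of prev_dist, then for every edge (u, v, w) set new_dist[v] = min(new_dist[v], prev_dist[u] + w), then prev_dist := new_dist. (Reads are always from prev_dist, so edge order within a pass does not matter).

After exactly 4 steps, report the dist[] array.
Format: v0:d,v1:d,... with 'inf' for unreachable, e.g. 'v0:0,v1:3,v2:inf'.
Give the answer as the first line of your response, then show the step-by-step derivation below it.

v0:0,v1:26,v2:15,v3:inf,v4:inf,v5:27,v6:31,v7:5,v8:inf

step 1: dist = v0:0,v1:inf,v2:15,v3:inf,v4:inf,v5:inf,v6:inf,v7:5,v8:inf
step 2: dist = v0:0,v1:26,v2:15,v3:inf,v4:inf,v5:inf,v6:inf,v7:5,v8:inf
step 3: dist = v0:0,v1:26,v2:15,v3:inf,v4:inf,v5:27,v6:inf,v7:5,v8:inf
step 4: dist = v0:0,v1:26,v2:15,v3:inf,v4:inf,v5:27,v6:31,v7:5,v8:inf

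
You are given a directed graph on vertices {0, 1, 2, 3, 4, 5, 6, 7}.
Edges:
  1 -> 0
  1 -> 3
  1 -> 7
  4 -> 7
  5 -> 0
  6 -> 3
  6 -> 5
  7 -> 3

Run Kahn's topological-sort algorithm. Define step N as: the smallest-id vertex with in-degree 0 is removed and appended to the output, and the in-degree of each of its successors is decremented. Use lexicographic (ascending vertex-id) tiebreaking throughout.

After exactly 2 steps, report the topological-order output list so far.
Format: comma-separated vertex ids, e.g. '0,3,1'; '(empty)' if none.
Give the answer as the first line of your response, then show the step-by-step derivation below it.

1,2

step 1: output 1; order=[1]; indeg=(1,0,0,2,0,1,0,1)
step 2: output 2; order=[1,2]; indeg=(1,0,0,2,0,1,0,1)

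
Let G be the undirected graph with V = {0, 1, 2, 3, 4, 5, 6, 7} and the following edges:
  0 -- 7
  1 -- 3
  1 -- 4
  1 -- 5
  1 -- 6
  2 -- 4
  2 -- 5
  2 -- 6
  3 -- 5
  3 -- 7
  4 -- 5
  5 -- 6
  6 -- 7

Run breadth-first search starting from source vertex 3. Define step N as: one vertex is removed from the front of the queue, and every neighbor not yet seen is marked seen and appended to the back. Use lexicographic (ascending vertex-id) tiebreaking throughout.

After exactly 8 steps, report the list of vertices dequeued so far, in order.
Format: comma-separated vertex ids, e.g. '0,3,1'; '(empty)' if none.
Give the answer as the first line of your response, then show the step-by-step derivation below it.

3,1,5,7,4,6,2,0

step 1: dequeue 3; queue=[1,5,7]; order=3
step 2: dequeue 1; queue=[5,7,4,6]; order=3,1
step 3: dequeue 5; queue=[7,4,6,2]; order=3,1,5
step 4: dequeue 7; queue=[4,6,2,0]; order=3,1,5,7
step 5: dequeue 4; queue=[6,2,0]; order=3,1,5,7,4
step 6: dequeue 6; queue=[2,0]; order=3,1,5,7,4,6
step 7: dequeue 2; queue=[0]; order=3,1,5,7,4,6,2
step 8: dequeue 0; queue=[(empty)]; order=3,1,5,7,4,6,2,0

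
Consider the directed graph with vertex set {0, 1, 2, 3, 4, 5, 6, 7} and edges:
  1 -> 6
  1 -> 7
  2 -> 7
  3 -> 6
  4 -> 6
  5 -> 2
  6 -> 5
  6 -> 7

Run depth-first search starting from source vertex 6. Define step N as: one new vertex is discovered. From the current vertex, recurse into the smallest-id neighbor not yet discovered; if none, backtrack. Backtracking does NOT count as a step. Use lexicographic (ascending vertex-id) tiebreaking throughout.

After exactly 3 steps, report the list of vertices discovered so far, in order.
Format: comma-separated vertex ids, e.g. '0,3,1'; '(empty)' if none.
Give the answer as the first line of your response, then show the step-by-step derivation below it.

6,5,2

step 1: discover 6; path=6; order=6
step 2: discover 5; path=6>5; order=6,5
step 3: discover 2; path=6>5>2; order=6,5,2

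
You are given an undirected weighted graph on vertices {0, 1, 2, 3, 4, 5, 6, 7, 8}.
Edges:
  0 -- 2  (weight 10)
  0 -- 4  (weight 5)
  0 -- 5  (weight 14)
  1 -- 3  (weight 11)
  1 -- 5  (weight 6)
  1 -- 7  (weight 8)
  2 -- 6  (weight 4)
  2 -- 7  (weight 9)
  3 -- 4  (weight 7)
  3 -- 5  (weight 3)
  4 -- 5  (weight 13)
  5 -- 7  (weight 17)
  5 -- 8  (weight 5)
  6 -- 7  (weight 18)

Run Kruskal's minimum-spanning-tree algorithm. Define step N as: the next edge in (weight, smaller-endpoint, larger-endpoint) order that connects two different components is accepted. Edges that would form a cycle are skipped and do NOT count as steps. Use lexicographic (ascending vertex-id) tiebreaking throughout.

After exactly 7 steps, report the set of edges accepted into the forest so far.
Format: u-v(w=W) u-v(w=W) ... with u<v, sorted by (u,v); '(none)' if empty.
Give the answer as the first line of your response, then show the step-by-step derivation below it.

0-4(w=5) 1-5(w=6) 1-7(w=8) 2-6(w=4) 3-4(w=7) 3-5(w=3) 5-8(w=5)

step 1: add edge 3-5 (w=3); MST = {3-5(w=3)}
step 2: add edge 2-6 (w=4); MST = {2-6(w=4) 3-5(w=3)}
step 3: add edge 0-4 (w=5); MST = {0-4(w=5) 2-6(w=4) 3-5(w=3)}
step 4: add edge 5-8 (w=5); MST = {0-4(w=5) 2-6(w=4) 3-5(w=3) 5-8(w=5)}
step 5: add edge 1-5 (w=6); MST = {0-4(w=5) 1-5(w=6) 2-6(w=4) 3-5(w=3) 5-8(w=5)}
step 6: add edge 3-4 (w=7); MST = {0-4(w=5) 1-5(w=6) 2-6(w=4) 3-4(w=7) 3-5(w=3) 5-8(w=5)}
step 7: add edge 1-7 (w=8); MST = {0-4(w=5) 1-5(w=6) 1-7(w=8) 2-6(w=4) 3-4(w=7) 3-5(w=3) 5-8(w=5)}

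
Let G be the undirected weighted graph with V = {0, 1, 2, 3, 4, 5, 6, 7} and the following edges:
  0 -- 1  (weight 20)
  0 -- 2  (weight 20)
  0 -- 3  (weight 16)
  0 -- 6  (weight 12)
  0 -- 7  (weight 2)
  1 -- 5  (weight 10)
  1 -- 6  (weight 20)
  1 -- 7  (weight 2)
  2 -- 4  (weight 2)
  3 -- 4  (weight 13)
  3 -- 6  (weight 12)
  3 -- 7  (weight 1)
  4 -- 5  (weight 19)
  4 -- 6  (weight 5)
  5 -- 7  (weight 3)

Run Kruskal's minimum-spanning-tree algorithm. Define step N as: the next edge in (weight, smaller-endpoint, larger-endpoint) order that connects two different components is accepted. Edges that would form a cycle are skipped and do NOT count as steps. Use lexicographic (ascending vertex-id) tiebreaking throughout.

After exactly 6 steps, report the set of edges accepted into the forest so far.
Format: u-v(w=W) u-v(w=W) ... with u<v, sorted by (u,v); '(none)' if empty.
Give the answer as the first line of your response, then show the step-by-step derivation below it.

0-7(w=2) 1-7(w=2) 2-4(w=2) 3-7(w=1) 4-6(w=5) 5-7(w=3)

step 1: add edge 3-7 (w=1); MST = {3-7(w=1)}
step 2: add edge 0-7 (w=2); MST = {0-7(w=2) 3-7(w=1)}
step 3: add edge 1-7 (w=2); MST = {0-7(w=2) 1-7(w=2) 3-7(w=1)}
step 4: add edge 2-4 (w=2); MST = {0-7(w=2) 1-7(w=2) 2-4(w=2) 3-7(w=1)}
step 5: add edge 5-7 (w=3); MST = {0-7(w=2) 1-7(w=2) 2-4(w=2) 3-7(w=1) 5-7(w=3)}
step 6: add edge 4-6 (w=5); MST = {0-7(w=2) 1-7(w=2) 2-4(w=2) 3-7(w=1) 4-6(w=5) 5-7(w=3)}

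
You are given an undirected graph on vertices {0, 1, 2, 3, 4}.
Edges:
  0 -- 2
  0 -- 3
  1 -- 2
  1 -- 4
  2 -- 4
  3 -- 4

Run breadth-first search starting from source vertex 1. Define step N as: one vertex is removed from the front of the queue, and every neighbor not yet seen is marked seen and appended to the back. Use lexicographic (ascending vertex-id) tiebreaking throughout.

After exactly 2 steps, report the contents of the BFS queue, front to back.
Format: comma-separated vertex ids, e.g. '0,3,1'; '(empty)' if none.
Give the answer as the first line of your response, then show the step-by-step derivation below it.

4,0

step 1: dequeue 1; queue=[2,4]; order=1
step 2: dequeue 2; queue=[4,0]; order=1,2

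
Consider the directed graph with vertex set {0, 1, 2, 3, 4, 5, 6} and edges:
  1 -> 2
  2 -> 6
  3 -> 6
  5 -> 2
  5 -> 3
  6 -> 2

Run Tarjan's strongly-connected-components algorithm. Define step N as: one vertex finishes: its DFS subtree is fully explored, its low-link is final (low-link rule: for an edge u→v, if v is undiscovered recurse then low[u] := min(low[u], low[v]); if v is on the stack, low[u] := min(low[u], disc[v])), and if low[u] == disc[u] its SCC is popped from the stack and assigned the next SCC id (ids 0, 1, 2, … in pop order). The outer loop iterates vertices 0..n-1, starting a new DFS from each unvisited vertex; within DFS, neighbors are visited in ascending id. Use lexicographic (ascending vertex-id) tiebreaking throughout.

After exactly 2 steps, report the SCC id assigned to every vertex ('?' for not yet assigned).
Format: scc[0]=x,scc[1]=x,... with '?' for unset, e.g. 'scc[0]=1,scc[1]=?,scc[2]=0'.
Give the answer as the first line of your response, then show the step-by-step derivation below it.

scc[0]=0,scc[1]=?,scc[2]=?,scc[3]=?,scc[4]=?,scc[5]=?,scc[6]=?

step 1: low=(low[0]=0,low[1]=?,low[2]=?,low[3]=?,low[4]=?,low[5]=?,low[6]=?); scc=(scc[0]=0,scc[1]=?,scc[2]=?,scc[3]=?,scc[4]=?,scc[5]=?,scc[6]=?)
step 2: low=(low[0]=0,low[1]=1,low[2]=2,low[3]=?,low[4]=?,low[5]=?,low[6]=2); scc=(scc[0]=0,scc[1]=?,scc[2]=?,scc[3]=?,scc[4]=?,scc[5]=?,scc[6]=?)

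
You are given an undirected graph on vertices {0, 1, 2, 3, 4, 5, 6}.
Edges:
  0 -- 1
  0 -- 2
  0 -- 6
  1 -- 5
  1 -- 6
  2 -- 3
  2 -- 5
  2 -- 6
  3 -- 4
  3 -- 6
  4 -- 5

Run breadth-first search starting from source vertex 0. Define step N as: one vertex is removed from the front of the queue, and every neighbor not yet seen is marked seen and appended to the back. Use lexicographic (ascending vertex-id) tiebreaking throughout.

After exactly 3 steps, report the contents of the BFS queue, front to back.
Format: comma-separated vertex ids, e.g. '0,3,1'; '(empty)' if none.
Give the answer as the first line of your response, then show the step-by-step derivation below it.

6,5,3

step 1: dequeue 0; queue=[1,2,6]; order=0
step 2: dequeue 1; queue=[2,6,5]; order=0,1
step 3: dequeue 2; queue=[6,5,3]; order=0,1,2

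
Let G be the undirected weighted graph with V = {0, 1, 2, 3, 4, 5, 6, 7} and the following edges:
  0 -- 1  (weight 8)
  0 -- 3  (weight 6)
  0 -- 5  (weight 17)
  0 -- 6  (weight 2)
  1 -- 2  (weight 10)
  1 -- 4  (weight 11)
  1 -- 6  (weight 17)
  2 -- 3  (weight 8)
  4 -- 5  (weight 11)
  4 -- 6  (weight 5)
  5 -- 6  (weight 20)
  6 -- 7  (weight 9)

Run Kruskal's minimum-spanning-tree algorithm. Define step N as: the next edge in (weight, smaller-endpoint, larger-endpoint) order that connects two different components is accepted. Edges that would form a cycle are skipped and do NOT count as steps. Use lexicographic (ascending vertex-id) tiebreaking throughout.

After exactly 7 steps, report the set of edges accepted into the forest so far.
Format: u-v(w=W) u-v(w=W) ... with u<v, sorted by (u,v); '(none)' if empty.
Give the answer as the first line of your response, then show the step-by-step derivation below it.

0-1(w=8) 0-3(w=6) 0-6(w=2) 2-3(w=8) 4-5(w=11) 4-6(w=5) 6-7(w=9)

step 1: add edge 0-6 (w=2); MST = {0-6(w=2)}
step 2: add edge 4-6 (w=5); MST = {0-6(w=2) 4-6(w=5)}
step 3: add edge 0-3 (w=6); MST = {0-3(w=6) 0-6(w=2) 4-6(w=5)}
step 4: add edge 0-1 (w=8); MST = {0-1(w=8) 0-3(w=6) 0-6(w=2) 4-6(w=5)}
step 5: add edge 2-3 (w=8); MST = {0-1(w=8) 0-3(w=6) 0-6(w=2) 2-3(w=8) 4-6(w=5)}
step 6: add edge 6-7 (w=9); MST = {0-1(w=8) 0-3(w=6) 0-6(w=2) 2-3(w=8) 4-6(w=5) 6-7(w=9)}
step 7: add edge 4-5 (w=11); MST = {0-1(w=8) 0-3(w=6) 0-6(w=2) 2-3(w=8) 4-5(w=11) 4-6(w=5) 6-7(w=9)}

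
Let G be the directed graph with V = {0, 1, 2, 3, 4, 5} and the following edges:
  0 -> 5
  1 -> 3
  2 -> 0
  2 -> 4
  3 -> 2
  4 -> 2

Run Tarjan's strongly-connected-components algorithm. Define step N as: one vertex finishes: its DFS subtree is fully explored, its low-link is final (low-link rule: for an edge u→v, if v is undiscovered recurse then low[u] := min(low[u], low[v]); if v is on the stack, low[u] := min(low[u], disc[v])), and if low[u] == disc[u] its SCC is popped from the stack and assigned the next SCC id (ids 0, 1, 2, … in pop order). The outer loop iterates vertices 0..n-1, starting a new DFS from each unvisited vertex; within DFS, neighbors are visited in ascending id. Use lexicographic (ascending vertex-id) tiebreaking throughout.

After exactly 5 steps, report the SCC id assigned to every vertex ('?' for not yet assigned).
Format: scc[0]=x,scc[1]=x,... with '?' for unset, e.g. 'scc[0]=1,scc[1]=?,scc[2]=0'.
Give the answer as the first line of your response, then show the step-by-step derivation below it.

scc[0]=1,scc[1]=?,scc[2]=2,scc[3]=3,scc[4]=2,scc[5]=0

step 1: low=(low[0]=0,low[1]=?,low[2]=?,low[3]=?,low[4]=?,low[5]=1); scc=(scc[0]=?,scc[1]=?,scc[2]=?,scc[3]=?,scc[4]=?,scc[5]=0)
step 2: low=(low[0]=0,low[1]=?,low[2]=?,low[3]=?,low[4]=?,low[5]=1); scc=(scc[0]=1,scc[1]=?,scc[2]=?,scc[3]=?,scc[4]=?,scc[5]=0)
step 3: low=(low[0]=0,low[1]=2,low[2]=4,low[3]=3,low[4]=4,low[5]=1); scc=(scc[0]=1,scc[1]=?,scc[2]=?,scc[3]=?,scc[4]=?,scc[5]=0)
step 4: low=(low[0]=0,low[1]=2,low[2]=4,low[3]=3,low[4]=4,low[5]=1); scc=(scc[0]=1,scc[1]=?,scc[2]=2,scc[3]=?,scc[4]=2,scc[5]=0)
step 5: low=(low[0]=0,low[1]=2,low[2]=4,low[3]=3,low[4]=4,low[5]=1); scc=(scc[0]=1,scc[1]=?,scc[2]=2,scc[3]=3,scc[4]=2,scc[5]=0)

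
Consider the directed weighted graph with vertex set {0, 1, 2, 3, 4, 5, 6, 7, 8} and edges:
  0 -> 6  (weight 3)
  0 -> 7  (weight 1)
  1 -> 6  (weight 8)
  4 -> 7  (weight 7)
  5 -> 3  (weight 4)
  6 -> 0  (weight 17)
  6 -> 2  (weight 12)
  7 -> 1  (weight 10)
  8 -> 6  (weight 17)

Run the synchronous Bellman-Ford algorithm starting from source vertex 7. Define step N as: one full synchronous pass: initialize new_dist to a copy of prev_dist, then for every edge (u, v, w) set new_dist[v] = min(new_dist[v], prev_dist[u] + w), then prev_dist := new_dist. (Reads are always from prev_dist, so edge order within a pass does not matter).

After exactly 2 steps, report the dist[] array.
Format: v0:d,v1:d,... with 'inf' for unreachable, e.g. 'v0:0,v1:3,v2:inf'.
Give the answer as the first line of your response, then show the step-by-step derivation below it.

v0:inf,v1:10,v2:inf,v3:inf,v4:inf,v5:inf,v6:18,v7:0,v8:inf

step 1: dist = v0:inf,v1:10,v2:inf,v3:inf,v4:inf,v5:inf,v6:inf,v7:0,v8:inf
step 2: dist = v0:inf,v1:10,v2:inf,v3:inf,v4:inf,v5:inf,v6:18,v7:0,v8:inf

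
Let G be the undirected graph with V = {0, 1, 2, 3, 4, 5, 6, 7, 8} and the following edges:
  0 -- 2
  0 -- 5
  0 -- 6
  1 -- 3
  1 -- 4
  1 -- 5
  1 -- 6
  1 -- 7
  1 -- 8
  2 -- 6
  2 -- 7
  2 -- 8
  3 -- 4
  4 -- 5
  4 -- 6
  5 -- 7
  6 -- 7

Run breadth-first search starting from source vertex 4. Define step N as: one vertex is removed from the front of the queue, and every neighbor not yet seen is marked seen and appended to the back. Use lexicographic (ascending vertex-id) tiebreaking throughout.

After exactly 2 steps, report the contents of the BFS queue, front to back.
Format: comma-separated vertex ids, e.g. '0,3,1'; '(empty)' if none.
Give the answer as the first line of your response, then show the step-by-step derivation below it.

3,5,6,7,8

step 1: dequeue 4; queue=[1,3,5,6]; order=4
step 2: dequeue 1; queue=[3,5,6,7,8]; order=4,1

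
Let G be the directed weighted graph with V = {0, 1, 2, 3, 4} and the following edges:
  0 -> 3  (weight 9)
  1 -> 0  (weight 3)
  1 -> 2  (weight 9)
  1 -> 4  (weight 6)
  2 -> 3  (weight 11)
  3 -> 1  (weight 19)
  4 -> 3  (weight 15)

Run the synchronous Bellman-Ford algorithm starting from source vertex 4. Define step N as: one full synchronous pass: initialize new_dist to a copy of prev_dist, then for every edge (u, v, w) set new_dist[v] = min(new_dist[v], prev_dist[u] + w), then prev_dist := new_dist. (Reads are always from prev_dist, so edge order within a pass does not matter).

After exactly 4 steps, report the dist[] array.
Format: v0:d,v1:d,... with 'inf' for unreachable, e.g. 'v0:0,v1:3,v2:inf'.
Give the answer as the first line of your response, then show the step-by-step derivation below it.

v0:37,v1:34,v2:43,v3:15,v4:0

step 1: dist = v0:inf,v1:inf,v2:inf,v3:15,v4:0
step 2: dist = v0:inf,v1:34,v2:inf,v3:15,v4:0
step 3: dist = v0:37,v1:34,v2:43,v3:15,v4:0
step 4: dist = v0:37,v1:34,v2:43,v3:15,v4:0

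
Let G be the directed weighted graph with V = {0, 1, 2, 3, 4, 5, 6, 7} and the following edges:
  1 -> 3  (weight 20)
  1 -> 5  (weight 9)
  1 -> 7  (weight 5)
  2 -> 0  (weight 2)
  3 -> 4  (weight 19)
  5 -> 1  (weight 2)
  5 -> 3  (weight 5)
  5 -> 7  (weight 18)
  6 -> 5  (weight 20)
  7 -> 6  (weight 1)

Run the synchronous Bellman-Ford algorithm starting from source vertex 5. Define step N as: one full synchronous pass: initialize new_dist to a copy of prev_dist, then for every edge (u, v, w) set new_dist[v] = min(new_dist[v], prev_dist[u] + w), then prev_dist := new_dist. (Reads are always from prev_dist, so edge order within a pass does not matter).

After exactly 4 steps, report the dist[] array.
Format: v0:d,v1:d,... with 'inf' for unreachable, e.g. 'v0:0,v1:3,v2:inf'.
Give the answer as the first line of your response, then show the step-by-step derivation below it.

v0:inf,v1:2,v2:inf,v3:5,v4:24,v5:0,v6:8,v7:7

step 1: dist = v0:inf,v1:2,v2:inf,v3:5,v4:inf,v5:0,v6:inf,v7:18
step 2: dist = v0:inf,v1:2,v2:inf,v3:5,v4:24,v5:0,v6:19,v7:7
step 3: dist = v0:inf,v1:2,v2:inf,v3:5,v4:24,v5:0,v6:8,v7:7
step 4: dist = v0:inf,v1:2,v2:inf,v3:5,v4:24,v5:0,v6:8,v7:7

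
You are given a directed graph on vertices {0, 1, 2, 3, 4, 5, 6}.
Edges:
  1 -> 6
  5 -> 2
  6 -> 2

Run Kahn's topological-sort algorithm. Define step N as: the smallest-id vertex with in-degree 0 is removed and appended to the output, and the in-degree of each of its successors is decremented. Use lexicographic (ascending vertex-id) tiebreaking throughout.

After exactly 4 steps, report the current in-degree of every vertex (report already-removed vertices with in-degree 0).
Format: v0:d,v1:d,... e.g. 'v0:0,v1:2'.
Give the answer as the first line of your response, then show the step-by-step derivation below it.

v0:0,v1:0,v2:2,v3:0,v4:0,v5:0,v6:0

step 1: output 0; order=[0]; indeg=(0,0,2,0,0,0,1)
step 2: output 1; order=[0,1]; indeg=(0,0,2,0,0,0,0)
step 3: output 3; order=[0,1,3]; indeg=(0,0,2,0,0,0,0)
step 4: output 4; order=[0,1,3,4]; indeg=(0,0,2,0,0,0,0)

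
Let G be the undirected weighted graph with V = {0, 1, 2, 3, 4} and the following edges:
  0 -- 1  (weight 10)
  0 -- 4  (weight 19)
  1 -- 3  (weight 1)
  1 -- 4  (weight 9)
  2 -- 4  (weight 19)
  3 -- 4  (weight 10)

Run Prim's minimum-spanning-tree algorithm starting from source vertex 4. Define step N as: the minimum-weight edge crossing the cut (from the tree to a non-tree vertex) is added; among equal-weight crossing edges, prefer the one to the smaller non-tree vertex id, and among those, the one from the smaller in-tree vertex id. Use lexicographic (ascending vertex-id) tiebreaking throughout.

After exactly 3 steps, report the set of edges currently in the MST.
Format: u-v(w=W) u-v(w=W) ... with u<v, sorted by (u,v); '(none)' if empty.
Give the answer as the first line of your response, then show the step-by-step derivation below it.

0-1(w=10) 1-3(w=1) 1-4(w=9)

step 1: add edge 1-4 (w=9); MST = {1-4(w=9)}
step 2: add edge 1-3 (w=1); MST = {1-3(w=1) 1-4(w=9)}
step 3: add edge 0-1 (w=10); MST = {0-1(w=10) 1-3(w=1) 1-4(w=9)}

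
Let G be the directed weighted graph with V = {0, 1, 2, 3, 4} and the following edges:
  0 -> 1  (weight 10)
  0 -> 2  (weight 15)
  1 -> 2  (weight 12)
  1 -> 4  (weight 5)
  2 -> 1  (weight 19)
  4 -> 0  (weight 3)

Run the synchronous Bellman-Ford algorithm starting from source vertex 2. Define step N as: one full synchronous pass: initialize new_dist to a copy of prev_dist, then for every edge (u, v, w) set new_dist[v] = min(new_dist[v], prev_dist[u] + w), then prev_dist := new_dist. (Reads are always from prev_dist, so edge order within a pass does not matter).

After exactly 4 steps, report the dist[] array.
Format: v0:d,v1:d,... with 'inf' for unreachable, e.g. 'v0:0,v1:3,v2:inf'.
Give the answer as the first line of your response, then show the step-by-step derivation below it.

v0:27,v1:19,v2:0,v3:inf,v4:24

step 1: dist = v0:inf,v1:19,v2:0,v3:inf,v4:inf
step 2: dist = v0:inf,v1:19,v2:0,v3:inf,v4:24
step 3: dist = v0:27,v1:19,v2:0,v3:inf,v4:24
step 4: dist = v0:27,v1:19,v2:0,v3:inf,v4:24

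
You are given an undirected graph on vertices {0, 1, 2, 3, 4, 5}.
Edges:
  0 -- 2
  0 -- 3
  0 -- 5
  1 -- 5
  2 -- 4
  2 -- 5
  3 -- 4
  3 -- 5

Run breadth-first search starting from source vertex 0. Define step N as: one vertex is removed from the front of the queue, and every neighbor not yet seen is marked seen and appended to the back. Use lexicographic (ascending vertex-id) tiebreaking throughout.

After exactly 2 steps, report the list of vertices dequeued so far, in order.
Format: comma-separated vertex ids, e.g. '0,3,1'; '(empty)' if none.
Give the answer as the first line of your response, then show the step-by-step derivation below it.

0,2

step 1: dequeue 0; queue=[2,3,5]; order=0
step 2: dequeue 2; queue=[3,5,4]; order=0,2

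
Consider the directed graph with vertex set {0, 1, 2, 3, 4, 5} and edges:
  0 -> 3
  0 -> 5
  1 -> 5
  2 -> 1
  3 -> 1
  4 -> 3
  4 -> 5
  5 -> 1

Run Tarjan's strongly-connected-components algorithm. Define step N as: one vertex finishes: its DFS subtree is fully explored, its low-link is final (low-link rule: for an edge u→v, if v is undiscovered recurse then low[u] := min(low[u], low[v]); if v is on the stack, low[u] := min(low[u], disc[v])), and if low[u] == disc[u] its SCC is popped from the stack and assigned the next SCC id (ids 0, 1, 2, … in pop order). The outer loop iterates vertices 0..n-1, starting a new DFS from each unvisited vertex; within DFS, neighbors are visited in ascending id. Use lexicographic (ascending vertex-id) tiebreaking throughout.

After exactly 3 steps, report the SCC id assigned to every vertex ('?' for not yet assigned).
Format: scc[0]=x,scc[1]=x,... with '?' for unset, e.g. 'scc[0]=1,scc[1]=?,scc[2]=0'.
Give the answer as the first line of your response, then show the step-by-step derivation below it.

scc[0]=?,scc[1]=0,scc[2]=?,scc[3]=1,scc[4]=?,scc[5]=0

step 1: low=(low[0]=0,low[1]=2,low[2]=?,low[3]=1,low[4]=?,low[5]=2); scc=(scc[0]=?,scc[1]=?,scc[2]=?,scc[3]=?,scc[4]=?,scc[5]=?)
step 2: low=(low[0]=0,low[1]=2,low[2]=?,low[3]=1,low[4]=?,low[5]=2); scc=(scc[0]=?,scc[1]=0,scc[2]=?,scc[3]=?,scc[4]=?,scc[5]=0)
step 3: low=(low[0]=0,low[1]=2,low[2]=?,low[3]=1,low[4]=?,low[5]=2); scc=(scc[0]=?,scc[1]=0,scc[2]=?,scc[3]=1,scc[4]=?,scc[5]=0)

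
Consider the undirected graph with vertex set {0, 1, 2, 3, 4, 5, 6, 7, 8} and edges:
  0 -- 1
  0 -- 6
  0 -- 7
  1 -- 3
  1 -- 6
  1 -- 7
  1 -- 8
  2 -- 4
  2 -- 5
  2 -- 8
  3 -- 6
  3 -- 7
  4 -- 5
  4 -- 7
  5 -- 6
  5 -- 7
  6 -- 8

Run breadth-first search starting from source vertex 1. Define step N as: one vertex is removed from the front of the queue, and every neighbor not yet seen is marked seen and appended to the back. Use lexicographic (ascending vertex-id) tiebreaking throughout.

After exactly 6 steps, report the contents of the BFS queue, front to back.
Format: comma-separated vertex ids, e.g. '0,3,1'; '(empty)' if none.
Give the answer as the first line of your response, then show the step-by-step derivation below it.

5,4,2

step 1: dequeue 1; queue=[0,3,6,7,8]; order=1
step 2: dequeue 0; queue=[3,6,7,8]; order=1,0
step 3: dequeue 3; queue=[6,7,8]; order=1,0,3
step 4: dequeue 6; queue=[7,8,5]; order=1,0,3,6
step 5: dequeue 7; queue=[8,5,4]; order=1,0,3,6,7
step 6: dequeue 8; queue=[5,4,2]; order=1,0,3,6,7,8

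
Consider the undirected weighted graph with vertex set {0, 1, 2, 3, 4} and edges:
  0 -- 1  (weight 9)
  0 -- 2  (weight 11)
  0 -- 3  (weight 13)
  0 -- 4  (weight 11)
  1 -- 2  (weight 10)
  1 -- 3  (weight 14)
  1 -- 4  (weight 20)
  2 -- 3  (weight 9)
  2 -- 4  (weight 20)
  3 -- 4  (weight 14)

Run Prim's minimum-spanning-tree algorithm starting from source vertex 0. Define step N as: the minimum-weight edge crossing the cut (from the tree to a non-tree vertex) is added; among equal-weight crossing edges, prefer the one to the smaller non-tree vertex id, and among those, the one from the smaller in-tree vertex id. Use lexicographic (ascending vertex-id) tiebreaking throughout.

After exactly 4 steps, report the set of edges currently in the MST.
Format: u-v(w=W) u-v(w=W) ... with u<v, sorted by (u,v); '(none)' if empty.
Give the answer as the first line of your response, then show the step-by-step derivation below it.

0-1(w=9) 0-4(w=11) 1-2(w=10) 2-3(w=9)

step 1: add edge 0-1 (w=9); MST = {0-1(w=9)}
step 2: add edge 1-2 (w=10); MST = {0-1(w=9) 1-2(w=10)}
step 3: add edge 2-3 (w=9); MST = {0-1(w=9) 1-2(w=10) 2-3(w=9)}
step 4: add edge 0-4 (w=11); MST = {0-1(w=9) 0-4(w=11) 1-2(w=10) 2-3(w=9)}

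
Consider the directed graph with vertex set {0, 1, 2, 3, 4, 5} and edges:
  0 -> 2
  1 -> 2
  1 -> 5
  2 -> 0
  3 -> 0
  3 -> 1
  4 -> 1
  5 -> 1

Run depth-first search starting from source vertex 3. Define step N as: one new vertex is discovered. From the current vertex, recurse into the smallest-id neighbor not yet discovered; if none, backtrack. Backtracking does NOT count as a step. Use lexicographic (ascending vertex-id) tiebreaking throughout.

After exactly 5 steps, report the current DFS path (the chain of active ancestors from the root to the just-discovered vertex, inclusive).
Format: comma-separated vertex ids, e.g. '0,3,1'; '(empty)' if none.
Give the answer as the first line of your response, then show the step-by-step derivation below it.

3,1,5

step 1: discover 3; path=3; order=3
step 2: discover 0; path=3>0; order=3,0
step 3: discover 2; path=3>0>2; order=3,0,2
step 4: discover 1; path=3>1; order=3,0,2,1
step 5: discover 5; path=3>1>5; order=3,0,2,1,5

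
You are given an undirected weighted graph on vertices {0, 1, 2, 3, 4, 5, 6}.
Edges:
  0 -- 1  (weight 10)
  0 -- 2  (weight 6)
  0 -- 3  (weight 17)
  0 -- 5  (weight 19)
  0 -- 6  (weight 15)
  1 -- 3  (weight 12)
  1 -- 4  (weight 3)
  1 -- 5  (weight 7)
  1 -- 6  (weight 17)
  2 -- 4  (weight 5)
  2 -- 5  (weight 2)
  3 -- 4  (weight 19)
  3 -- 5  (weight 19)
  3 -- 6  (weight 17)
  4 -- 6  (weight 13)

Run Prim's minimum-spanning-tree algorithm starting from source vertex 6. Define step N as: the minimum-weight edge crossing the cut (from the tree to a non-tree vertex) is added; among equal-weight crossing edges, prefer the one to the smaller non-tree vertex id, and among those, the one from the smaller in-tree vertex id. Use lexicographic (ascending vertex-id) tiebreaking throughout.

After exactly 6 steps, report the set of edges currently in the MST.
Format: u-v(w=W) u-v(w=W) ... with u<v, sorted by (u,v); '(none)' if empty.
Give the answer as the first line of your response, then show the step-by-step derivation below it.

0-2(w=6) 1-3(w=12) 1-4(w=3) 2-4(w=5) 2-5(w=2) 4-6(w=13)

step 1: add edge 4-6 (w=13); MST = {4-6(w=13)}
step 2: add edge 1-4 (w=3); MST = {1-4(w=3) 4-6(w=13)}
step 3: add edge 2-4 (w=5); MST = {1-4(w=3) 2-4(w=5) 4-6(w=13)}
step 4: add edge 2-5 (w=2); MST = {1-4(w=3) 2-4(w=5) 2-5(w=2) 4-6(w=13)}
step 5: add edge 0-2 (w=6); MST = {0-2(w=6) 1-4(w=3) 2-4(w=5) 2-5(w=2) 4-6(w=13)}
step 6: add edge 1-3 (w=12); MST = {0-2(w=6) 1-3(w=12) 1-4(w=3) 2-4(w=5) 2-5(w=2) 4-6(w=13)}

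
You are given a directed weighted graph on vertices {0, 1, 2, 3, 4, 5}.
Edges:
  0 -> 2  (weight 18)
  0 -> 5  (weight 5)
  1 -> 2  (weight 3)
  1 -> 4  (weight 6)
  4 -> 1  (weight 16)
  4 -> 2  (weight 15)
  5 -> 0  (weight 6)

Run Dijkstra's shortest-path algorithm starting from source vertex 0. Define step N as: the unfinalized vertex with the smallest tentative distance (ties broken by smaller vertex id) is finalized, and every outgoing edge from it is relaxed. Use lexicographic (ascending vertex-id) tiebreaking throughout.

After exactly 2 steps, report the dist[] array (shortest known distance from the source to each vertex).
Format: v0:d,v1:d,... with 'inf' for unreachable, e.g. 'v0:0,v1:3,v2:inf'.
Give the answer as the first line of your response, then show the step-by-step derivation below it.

v0:0,v1:inf,v2:18,v3:inf,v4:inf,v5:5

step 1: dist = v0:0,v1:inf,v2:18,v3:inf,v4:inf,v5:5
step 2: dist = v0:0,v1:inf,v2:18,v3:inf,v4:inf,v5:5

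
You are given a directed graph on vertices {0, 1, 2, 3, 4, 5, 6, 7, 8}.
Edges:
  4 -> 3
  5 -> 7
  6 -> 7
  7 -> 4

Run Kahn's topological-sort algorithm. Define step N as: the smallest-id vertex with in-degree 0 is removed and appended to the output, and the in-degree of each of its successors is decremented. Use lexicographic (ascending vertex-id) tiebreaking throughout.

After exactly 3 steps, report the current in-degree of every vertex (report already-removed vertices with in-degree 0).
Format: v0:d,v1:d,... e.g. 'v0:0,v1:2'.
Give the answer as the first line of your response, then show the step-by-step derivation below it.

v0:0,v1:0,v2:0,v3:1,v4:1,v5:0,v6:0,v7:2,v8:0

step 1: output 0; order=[0]; indeg=(0,0,0,1,1,0,0,2,0)
step 2: output 1; order=[0,1]; indeg=(0,0,0,1,1,0,0,2,0)
step 3: output 2; order=[0,1,2]; indeg=(0,0,0,1,1,0,0,2,0)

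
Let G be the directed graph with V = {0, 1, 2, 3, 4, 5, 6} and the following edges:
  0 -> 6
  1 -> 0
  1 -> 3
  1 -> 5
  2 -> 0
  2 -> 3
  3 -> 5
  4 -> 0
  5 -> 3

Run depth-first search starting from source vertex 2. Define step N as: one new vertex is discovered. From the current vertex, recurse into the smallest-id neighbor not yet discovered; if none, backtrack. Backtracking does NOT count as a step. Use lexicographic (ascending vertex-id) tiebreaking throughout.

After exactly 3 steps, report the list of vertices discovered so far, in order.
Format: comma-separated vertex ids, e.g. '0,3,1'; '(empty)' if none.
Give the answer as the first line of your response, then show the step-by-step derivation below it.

2,0,6

step 1: discover 2; path=2; order=2
step 2: discover 0; path=2>0; order=2,0
step 3: discover 6; path=2>0>6; order=2,0,6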